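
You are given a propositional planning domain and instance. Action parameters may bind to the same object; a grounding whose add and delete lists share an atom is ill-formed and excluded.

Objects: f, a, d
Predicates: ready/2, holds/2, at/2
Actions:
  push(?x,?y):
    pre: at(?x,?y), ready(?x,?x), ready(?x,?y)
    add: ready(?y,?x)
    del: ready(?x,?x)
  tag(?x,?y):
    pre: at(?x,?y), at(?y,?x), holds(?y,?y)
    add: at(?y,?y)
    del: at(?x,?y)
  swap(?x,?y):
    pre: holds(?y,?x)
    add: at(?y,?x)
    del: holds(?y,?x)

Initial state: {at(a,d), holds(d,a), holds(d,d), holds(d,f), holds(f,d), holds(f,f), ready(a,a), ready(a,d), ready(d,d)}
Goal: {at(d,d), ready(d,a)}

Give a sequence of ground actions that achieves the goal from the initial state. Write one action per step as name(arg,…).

1. push(a,d)  →  {at(a,d), holds(d,a), holds(d,d), holds(d,f), holds(f,d), holds(f,f), ready(a,d), ready(d,a), ready(d,d)}
2. swap(d,d)  →  {at(a,d), at(d,d), holds(d,a), holds(d,f), holds(f,d), holds(f,f), ready(a,d), ready(d,a), ready(d,d)}

push(a,d); swap(d,d)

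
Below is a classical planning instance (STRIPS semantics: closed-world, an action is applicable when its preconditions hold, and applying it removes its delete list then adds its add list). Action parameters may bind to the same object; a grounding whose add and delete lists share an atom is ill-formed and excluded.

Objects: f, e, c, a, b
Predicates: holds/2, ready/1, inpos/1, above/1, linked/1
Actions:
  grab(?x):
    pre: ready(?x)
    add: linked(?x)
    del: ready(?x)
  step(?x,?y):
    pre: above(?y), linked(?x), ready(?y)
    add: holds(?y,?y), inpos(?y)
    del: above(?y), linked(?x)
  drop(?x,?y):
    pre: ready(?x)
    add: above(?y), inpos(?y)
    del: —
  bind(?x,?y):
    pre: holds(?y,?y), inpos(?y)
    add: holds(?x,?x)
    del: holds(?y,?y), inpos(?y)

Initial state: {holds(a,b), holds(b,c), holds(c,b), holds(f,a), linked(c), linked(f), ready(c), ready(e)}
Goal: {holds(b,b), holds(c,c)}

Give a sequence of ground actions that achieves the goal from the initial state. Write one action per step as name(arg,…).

drop(e,e); step(f,e); drop(e,c); step(c,c); bind(b,e)

1. drop(e,e)  →  {above(e), holds(a,b), holds(b,c), holds(c,b), holds(f,a), inpos(e), linked(c), linked(f), ready(c), ready(e)}
2. step(f,e)  →  {holds(a,b), holds(b,c), holds(c,b), holds(e,e), holds(f,a), inpos(e), linked(c), ready(c), ready(e)}
3. drop(e,c)  →  {above(c), holds(a,b), holds(b,c), holds(c,b), holds(e,e), holds(f,a), inpos(c), inpos(e), linked(c), ready(c), ready(e)}
4. step(c,c)  →  {holds(a,b), holds(b,c), holds(c,b), holds(c,c), holds(e,e), holds(f,a), inpos(c), inpos(e), ready(c), ready(e)}
5. bind(b,e)  →  {holds(a,b), holds(b,b), holds(b,c), holds(c,b), holds(c,c), holds(f,a), inpos(c), ready(c), ready(e)}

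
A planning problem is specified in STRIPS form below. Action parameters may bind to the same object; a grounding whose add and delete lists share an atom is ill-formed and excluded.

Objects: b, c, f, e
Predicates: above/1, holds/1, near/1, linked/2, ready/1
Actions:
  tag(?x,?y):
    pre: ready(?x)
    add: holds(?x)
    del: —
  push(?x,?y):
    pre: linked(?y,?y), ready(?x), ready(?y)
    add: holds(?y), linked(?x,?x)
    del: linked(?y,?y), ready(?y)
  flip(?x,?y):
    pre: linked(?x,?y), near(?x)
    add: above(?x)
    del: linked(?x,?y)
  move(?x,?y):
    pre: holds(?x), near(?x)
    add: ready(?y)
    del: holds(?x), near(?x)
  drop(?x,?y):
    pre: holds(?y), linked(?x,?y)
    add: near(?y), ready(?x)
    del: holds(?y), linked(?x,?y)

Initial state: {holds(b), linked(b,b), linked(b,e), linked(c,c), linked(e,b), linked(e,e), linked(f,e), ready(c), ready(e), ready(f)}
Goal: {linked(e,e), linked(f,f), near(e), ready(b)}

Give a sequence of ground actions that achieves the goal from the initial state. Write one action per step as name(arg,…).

tag(e,b); push(f,c); drop(b,e)

1. tag(e,b)  →  {holds(b), holds(e), linked(b,b), linked(b,e), linked(c,c), linked(e,b), linked(e,e), linked(f,e), ready(c), ready(e), ready(f)}
2. push(f,c)  →  {holds(b), holds(c), holds(e), linked(b,b), linked(b,e), linked(e,b), linked(e,e), linked(f,e), linked(f,f), ready(e), ready(f)}
3. drop(b,e)  →  {holds(b), holds(c), linked(b,b), linked(e,b), linked(e,e), linked(f,e), linked(f,f), near(e), ready(b), ready(e), ready(f)}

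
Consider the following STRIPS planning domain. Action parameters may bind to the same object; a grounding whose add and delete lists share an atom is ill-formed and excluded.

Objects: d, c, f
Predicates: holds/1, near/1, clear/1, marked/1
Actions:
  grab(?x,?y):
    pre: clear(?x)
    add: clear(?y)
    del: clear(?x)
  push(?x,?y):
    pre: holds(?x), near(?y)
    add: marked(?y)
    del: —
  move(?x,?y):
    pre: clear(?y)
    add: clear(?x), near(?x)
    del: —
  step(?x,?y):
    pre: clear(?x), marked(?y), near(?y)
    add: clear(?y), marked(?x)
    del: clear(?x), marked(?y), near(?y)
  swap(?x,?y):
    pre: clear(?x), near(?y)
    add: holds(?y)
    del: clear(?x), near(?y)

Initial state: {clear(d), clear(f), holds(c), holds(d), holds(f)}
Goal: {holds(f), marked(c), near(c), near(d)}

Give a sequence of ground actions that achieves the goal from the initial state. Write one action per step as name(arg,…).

1. move(d,d)  →  {clear(d), clear(f), holds(c), holds(d), holds(f), near(d)}
2. move(c,d)  →  {clear(c), clear(d), clear(f), holds(c), holds(d), holds(f), near(c), near(d)}
3. push(d,c)  →  {clear(c), clear(d), clear(f), holds(c), holds(d), holds(f), marked(c), near(c), near(d)}

move(d,d); move(c,d); push(d,c)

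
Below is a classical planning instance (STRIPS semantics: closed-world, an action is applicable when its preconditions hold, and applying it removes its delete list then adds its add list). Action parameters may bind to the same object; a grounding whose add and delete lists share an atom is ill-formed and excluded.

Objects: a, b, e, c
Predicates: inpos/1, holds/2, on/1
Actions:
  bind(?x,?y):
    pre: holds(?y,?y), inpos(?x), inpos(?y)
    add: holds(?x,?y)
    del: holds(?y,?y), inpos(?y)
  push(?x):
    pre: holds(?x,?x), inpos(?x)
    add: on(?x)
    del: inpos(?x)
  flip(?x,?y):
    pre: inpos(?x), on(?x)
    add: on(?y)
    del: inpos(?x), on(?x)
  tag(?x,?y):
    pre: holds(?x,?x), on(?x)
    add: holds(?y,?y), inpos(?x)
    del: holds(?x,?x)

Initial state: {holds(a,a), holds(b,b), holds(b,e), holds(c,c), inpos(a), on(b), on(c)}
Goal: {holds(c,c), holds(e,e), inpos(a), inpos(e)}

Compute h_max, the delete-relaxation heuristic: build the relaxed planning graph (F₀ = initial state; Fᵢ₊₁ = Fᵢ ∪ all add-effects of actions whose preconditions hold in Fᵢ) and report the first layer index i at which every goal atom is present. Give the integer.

F0 = init (7 atoms)
F1 = F0 ∪ {holds(e,e), inpos(b), inpos(c), on(a)}  (11 atoms)
F2 = F1 ∪ {holds(a,b), holds(a,c), holds(b,a), holds(b,c), holds(c,a), holds(c,b), on(e)}  (18 atoms)
F3 = F2 ∪ {inpos(e)}  (19 atoms)
goal ⊆ F3  ⇒  h_max = 3

3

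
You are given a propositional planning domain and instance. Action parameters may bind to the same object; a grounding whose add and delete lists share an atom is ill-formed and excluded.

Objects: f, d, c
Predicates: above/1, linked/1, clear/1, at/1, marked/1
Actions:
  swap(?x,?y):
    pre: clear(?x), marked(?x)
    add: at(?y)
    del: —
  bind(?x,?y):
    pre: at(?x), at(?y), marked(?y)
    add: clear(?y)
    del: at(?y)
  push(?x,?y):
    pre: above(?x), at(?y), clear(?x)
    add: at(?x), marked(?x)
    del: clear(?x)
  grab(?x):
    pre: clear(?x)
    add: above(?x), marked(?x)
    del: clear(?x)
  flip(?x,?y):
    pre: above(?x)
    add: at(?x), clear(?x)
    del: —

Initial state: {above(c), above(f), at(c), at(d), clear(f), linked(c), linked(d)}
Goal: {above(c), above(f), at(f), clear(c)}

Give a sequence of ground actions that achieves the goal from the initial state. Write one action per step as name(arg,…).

push(f,d); flip(c,f)

1. push(f,d)  →  {above(c), above(f), at(c), at(d), at(f), linked(c), linked(d), marked(f)}
2. flip(c,f)  →  {above(c), above(f), at(c), at(d), at(f), clear(c), linked(c), linked(d), marked(f)}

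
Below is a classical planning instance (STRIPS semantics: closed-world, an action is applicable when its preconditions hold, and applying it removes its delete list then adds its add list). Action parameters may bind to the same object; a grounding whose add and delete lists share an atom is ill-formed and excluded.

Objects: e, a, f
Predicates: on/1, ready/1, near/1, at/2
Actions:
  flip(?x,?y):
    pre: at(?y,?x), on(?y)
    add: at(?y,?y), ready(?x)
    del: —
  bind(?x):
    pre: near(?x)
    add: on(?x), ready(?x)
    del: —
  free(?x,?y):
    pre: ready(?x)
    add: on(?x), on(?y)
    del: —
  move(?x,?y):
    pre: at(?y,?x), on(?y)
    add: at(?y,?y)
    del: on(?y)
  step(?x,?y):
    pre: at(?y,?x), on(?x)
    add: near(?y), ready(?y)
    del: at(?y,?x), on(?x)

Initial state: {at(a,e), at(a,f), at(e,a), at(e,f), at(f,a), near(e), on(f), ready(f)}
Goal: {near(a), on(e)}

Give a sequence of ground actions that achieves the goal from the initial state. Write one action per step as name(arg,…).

bind(e); step(f,a)

1. bind(e)  →  {at(a,e), at(a,f), at(e,a), at(e,f), at(f,a), near(e), on(e), on(f), ready(e), ready(f)}
2. step(f,a)  →  {at(a,e), at(e,a), at(e,f), at(f,a), near(a), near(e), on(e), ready(a), ready(e), ready(f)}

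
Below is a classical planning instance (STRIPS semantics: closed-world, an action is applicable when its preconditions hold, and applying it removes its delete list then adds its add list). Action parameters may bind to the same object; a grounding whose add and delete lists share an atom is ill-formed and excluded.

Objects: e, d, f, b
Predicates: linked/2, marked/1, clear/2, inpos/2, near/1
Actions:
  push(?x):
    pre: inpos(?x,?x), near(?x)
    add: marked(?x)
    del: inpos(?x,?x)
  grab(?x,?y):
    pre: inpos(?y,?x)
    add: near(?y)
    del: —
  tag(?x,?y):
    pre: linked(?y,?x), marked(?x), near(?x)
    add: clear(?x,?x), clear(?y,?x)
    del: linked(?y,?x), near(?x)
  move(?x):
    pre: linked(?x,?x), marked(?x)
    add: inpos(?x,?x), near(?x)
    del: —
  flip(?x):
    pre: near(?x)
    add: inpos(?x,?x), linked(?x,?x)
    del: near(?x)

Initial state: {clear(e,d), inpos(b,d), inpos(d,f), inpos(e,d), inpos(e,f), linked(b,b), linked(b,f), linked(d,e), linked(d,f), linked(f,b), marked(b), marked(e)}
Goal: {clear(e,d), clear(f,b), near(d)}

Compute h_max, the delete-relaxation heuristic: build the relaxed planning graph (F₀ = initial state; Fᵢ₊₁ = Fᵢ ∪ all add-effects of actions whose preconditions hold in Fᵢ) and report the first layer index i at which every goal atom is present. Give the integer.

2

F0 = init (12 atoms)
F1 = F0 ∪ {inpos(b,b), near(b), near(d), near(e)}  (16 atoms)
F2 = F1 ∪ {clear(b,b), clear(d,e), clear(e,e), clear(f,b), inpos(d,d), inpos(e,e), linked(d,d), linked(e,e)}  (24 atoms)
goal ⊆ F2  ⇒  h_max = 2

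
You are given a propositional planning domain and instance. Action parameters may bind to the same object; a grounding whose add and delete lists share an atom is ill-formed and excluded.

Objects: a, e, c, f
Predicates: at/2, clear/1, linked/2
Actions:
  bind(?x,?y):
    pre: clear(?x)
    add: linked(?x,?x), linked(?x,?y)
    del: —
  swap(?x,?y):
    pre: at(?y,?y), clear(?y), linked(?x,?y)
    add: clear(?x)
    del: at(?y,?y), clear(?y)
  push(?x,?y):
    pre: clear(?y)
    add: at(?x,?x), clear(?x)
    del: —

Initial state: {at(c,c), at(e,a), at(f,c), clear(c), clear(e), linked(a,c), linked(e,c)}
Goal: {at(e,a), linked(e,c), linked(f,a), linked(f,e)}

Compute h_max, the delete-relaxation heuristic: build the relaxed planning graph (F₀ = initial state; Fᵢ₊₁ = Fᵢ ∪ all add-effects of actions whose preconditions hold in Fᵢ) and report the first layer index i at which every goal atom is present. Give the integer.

F0 = init (7 atoms)
F1 = F0 ∪ {at(a,a), at(e,e), at(f,f), clear(a), clear(f), linked(c,a), linked(c,c), linked(c,e), linked(c,f), linked(e,a), linked(e,e), linked(e,f)}  (19 atoms)
F2 = F1 ∪ {linked(a,a), linked(a,e), linked(a,f), linked(f,a), linked(f,c), linked(f,e), linked(f,f)}  (26 atoms)
goal ⊆ F2  ⇒  h_max = 2

2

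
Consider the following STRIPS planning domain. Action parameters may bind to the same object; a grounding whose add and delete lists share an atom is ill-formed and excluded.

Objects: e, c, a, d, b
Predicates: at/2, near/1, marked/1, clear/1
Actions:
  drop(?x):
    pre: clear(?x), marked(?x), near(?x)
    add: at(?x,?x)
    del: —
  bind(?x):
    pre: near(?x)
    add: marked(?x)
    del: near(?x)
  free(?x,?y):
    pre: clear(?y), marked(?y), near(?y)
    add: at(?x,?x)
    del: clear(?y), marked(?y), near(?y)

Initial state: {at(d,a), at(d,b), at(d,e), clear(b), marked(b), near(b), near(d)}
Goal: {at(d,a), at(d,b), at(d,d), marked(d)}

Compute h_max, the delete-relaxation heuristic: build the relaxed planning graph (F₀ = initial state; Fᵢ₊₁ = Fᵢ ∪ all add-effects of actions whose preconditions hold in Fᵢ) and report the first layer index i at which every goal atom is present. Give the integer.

1

F0 = init (7 atoms)
F1 = F0 ∪ {at(a,a), at(b,b), at(c,c), at(d,d), at(e,e), marked(d)}  (13 atoms)
goal ⊆ F1  ⇒  h_max = 1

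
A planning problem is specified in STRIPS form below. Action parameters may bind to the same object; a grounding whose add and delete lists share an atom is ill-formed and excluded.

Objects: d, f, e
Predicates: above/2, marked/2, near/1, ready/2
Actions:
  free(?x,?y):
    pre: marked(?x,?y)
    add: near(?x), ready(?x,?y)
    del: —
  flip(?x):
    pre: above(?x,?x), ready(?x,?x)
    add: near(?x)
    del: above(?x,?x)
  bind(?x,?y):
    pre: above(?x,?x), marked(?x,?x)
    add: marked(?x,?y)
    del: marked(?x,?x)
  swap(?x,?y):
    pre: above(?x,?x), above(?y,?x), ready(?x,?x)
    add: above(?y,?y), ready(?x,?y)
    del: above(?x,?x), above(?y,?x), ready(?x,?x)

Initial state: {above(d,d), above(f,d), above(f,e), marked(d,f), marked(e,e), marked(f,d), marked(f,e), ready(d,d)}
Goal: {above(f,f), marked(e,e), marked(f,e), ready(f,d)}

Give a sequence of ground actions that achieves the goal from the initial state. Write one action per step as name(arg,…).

free(f,d); swap(d,f)

1. free(f,d)  →  {above(d,d), above(f,d), above(f,e), marked(d,f), marked(e,e), marked(f,d), marked(f,e), near(f), ready(d,d), ready(f,d)}
2. swap(d,f)  →  {above(f,e), above(f,f), marked(d,f), marked(e,e), marked(f,d), marked(f,e), near(f), ready(d,f), ready(f,d)}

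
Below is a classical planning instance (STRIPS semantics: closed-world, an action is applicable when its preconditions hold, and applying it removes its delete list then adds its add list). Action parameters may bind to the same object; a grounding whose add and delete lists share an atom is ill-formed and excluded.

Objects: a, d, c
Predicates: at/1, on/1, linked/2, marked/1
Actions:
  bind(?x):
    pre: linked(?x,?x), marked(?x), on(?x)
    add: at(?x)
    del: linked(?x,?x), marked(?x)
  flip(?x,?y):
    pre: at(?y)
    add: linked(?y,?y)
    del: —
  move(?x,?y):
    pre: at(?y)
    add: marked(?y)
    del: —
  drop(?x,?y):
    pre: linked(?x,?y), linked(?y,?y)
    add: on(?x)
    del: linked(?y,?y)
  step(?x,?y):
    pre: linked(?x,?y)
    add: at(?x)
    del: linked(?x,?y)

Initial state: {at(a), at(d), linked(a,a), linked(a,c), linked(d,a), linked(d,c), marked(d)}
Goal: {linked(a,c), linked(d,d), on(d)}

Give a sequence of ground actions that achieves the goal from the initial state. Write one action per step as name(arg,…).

1. flip(a,d)  →  {at(a), at(d), linked(a,a), linked(a,c), linked(d,a), linked(d,c), linked(d,d), marked(d)}
2. drop(d,a)  →  {at(a), at(d), linked(a,c), linked(d,a), linked(d,c), linked(d,d), marked(d), on(d)}

flip(a,d); drop(d,a)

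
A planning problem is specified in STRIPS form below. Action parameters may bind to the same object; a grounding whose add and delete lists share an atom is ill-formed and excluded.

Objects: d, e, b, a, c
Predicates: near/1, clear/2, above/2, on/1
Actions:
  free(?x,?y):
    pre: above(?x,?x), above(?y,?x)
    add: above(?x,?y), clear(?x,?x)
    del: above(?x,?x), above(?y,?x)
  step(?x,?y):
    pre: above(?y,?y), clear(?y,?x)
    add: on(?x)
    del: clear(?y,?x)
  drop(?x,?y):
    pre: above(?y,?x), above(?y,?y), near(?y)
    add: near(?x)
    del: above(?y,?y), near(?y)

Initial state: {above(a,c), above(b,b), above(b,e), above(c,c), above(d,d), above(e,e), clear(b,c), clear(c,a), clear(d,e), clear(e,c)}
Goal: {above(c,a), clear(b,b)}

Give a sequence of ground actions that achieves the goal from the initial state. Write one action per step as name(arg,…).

free(e,b); free(b,e); free(c,a)

1. free(e,b)  →  {above(a,c), above(b,b), above(c,c), above(d,d), above(e,b), clear(b,c), clear(c,a), clear(d,e), clear(e,c), clear(e,e)}
2. free(b,e)  →  {above(a,c), above(b,e), above(c,c), above(d,d), clear(b,b), clear(b,c), clear(c,a), clear(d,e), clear(e,c), clear(e,e)}
3. free(c,a)  →  {above(b,e), above(c,a), above(d,d), clear(b,b), clear(b,c), clear(c,a), clear(c,c), clear(d,e), clear(e,c), clear(e,e)}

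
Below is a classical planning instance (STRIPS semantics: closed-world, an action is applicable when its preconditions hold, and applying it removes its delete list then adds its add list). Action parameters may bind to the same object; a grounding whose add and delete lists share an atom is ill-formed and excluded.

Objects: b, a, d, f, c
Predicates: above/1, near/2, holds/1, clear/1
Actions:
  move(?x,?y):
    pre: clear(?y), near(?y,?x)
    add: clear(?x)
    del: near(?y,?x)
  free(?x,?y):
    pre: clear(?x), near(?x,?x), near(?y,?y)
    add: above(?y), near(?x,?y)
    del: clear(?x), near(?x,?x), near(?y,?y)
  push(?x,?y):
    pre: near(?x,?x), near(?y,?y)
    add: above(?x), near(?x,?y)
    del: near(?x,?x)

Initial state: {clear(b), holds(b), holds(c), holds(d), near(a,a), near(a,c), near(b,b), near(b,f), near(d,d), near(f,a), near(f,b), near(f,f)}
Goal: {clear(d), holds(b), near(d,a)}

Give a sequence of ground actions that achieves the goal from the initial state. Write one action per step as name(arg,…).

push(b,d); move(d,b); push(d,a)

1. push(b,d)  →  {above(b), clear(b), holds(b), holds(c), holds(d), near(a,a), near(a,c), near(b,d), near(b,f), near(d,d), near(f,a), near(f,b), near(f,f)}
2. move(d,b)  →  {above(b), clear(b), clear(d), holds(b), holds(c), holds(d), near(a,a), near(a,c), near(b,f), near(d,d), near(f,a), near(f,b), near(f,f)}
3. push(d,a)  →  {above(b), above(d), clear(b), clear(d), holds(b), holds(c), holds(d), near(a,a), near(a,c), near(b,f), near(d,a), near(f,a), near(f,b), near(f,f)}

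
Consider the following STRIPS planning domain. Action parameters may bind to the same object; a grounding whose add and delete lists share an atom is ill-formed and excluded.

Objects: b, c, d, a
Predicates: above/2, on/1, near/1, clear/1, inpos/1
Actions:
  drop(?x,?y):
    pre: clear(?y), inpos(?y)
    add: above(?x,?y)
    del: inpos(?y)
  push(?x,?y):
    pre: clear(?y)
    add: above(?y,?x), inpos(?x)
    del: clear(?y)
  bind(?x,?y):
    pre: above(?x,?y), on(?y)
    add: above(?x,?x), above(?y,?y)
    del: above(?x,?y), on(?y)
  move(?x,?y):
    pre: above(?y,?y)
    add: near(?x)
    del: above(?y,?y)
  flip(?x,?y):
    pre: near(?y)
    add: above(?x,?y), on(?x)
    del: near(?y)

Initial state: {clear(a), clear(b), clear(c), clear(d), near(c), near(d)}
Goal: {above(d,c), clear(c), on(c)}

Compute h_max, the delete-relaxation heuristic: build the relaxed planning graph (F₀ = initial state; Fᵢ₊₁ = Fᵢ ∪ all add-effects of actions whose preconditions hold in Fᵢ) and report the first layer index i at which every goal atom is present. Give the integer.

1

F0 = init (6 atoms)
F1 = F0 ∪ {above(a,a), above(a,b), above(a,c), above(a,d), above(b,a), above(b,b), above(b,c), above(b,d), above(c,a), above(c,b), above(c,c), above(c,d), above(d,a), above(d,b), above(d,c), above(d,d), inpos(a), inpos(b), inpos(c), inpos(d), on(a), on(b), on(c), on(d)}  (30 atoms)
goal ⊆ F1  ⇒  h_max = 1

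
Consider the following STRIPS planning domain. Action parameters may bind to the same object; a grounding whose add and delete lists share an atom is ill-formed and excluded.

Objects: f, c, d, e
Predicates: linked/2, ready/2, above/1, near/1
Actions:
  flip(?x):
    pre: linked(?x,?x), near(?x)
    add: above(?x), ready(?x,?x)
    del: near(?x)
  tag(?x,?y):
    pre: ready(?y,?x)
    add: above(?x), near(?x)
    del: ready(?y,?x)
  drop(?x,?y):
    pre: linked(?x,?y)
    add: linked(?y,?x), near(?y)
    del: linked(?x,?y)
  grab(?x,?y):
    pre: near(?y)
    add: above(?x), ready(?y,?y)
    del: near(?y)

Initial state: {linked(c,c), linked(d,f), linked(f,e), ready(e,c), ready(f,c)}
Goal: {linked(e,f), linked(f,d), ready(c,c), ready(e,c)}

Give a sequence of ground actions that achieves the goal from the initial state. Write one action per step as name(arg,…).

1. tag(c,f)  →  {above(c), linked(c,c), linked(d,f), linked(f,e), near(c), ready(e,c)}
2. flip(c)  →  {above(c), linked(c,c), linked(d,f), linked(f,e), ready(c,c), ready(e,c)}
3. drop(f,e)  →  {above(c), linked(c,c), linked(d,f), linked(e,f), near(e), ready(c,c), ready(e,c)}
4. drop(d,f)  →  {above(c), linked(c,c), linked(e,f), linked(f,d), near(e), near(f), ready(c,c), ready(e,c)}

tag(c,f); flip(c); drop(f,e); drop(d,f)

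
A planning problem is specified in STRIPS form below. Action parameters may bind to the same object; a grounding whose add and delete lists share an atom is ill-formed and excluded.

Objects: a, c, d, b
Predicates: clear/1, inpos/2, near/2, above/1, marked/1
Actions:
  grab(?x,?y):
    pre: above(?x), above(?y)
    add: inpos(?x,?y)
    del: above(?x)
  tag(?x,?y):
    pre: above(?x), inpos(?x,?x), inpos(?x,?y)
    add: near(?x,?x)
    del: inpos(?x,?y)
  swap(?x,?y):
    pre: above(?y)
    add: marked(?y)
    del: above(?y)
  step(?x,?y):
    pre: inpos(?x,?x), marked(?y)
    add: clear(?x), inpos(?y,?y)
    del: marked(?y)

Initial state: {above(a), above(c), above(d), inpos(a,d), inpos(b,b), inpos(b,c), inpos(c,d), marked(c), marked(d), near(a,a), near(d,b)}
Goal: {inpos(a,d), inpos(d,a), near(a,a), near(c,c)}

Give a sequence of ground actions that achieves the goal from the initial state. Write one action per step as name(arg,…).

grab(d,a); step(b,c); tag(c,c)

1. grab(d,a)  →  {above(a), above(c), inpos(a,d), inpos(b,b), inpos(b,c), inpos(c,d), inpos(d,a), marked(c), marked(d), near(a,a), near(d,b)}
2. step(b,c)  →  {above(a), above(c), clear(b), inpos(a,d), inpos(b,b), inpos(b,c), inpos(c,c), inpos(c,d), inpos(d,a), marked(d), near(a,a), near(d,b)}
3. tag(c,c)  →  {above(a), above(c), clear(b), inpos(a,d), inpos(b,b), inpos(b,c), inpos(c,d), inpos(d,a), marked(d), near(a,a), near(c,c), near(d,b)}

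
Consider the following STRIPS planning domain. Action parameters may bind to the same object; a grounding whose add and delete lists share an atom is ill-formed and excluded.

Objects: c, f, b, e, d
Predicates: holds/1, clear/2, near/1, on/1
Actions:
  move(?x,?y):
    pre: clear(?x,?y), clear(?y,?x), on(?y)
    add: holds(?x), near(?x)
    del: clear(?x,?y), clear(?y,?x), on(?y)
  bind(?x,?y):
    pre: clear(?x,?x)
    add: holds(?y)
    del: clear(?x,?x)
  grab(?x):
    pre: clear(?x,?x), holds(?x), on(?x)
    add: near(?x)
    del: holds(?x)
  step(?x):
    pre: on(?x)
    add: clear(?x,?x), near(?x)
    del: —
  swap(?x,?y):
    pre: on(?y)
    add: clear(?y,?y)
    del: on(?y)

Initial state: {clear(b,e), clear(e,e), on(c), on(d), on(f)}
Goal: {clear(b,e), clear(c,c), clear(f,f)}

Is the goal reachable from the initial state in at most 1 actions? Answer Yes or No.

1. step(c)  →  {clear(b,e), clear(c,c), clear(e,e), near(c), on(c), on(d), on(f)}
2. step(f)  →  {clear(b,e), clear(c,c), clear(e,e), clear(f,f), near(c), near(f), on(c), on(d), on(f)}
optimal plan length = 2; 2 > 1

No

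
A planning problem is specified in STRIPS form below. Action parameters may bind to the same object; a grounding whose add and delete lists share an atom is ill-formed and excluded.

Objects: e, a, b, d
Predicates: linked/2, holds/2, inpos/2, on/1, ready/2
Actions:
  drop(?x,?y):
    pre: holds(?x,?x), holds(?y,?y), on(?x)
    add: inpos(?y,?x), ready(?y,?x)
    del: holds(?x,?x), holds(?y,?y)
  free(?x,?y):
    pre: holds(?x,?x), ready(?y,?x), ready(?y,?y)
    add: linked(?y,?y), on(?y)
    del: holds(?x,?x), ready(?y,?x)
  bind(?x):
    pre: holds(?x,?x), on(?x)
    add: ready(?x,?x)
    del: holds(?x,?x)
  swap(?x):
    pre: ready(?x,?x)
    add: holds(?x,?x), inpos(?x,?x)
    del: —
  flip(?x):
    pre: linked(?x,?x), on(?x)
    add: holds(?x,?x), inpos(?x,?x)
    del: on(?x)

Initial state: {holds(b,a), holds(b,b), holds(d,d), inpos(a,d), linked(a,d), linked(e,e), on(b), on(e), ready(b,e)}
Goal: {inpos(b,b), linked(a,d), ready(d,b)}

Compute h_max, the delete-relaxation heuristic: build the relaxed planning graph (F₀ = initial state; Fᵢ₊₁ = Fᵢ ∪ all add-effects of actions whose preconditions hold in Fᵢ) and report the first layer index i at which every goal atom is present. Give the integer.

F0 = init (9 atoms)
F1 = F0 ∪ {holds(e,e), inpos(b,b), inpos(d,b), inpos(e,e), ready(b,b), ready(d,b)}  (15 atoms)
goal ⊆ F1  ⇒  h_max = 1

1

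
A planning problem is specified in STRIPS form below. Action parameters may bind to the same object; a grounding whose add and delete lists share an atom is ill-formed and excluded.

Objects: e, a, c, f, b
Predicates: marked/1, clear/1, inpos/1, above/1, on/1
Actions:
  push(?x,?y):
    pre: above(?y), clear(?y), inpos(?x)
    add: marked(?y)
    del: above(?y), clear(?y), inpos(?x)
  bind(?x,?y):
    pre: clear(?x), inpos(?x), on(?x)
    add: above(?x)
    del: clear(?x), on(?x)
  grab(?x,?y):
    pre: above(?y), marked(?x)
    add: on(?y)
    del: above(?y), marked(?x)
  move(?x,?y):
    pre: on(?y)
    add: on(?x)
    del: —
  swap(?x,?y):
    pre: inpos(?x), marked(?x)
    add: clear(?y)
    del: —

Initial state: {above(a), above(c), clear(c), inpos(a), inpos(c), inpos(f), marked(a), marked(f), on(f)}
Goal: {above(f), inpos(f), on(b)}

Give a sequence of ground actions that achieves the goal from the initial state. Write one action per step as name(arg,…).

1. move(b,f)  →  {above(a), above(c), clear(c), inpos(a), inpos(c), inpos(f), marked(a), marked(f), on(b), on(f)}
2. swap(a,f)  →  {above(a), above(c), clear(c), clear(f), inpos(a), inpos(c), inpos(f), marked(a), marked(f), on(b), on(f)}
3. bind(f,e)  →  {above(a), above(c), above(f), clear(c), inpos(a), inpos(c), inpos(f), marked(a), marked(f), on(b)}

move(b,f); swap(a,f); bind(f,e)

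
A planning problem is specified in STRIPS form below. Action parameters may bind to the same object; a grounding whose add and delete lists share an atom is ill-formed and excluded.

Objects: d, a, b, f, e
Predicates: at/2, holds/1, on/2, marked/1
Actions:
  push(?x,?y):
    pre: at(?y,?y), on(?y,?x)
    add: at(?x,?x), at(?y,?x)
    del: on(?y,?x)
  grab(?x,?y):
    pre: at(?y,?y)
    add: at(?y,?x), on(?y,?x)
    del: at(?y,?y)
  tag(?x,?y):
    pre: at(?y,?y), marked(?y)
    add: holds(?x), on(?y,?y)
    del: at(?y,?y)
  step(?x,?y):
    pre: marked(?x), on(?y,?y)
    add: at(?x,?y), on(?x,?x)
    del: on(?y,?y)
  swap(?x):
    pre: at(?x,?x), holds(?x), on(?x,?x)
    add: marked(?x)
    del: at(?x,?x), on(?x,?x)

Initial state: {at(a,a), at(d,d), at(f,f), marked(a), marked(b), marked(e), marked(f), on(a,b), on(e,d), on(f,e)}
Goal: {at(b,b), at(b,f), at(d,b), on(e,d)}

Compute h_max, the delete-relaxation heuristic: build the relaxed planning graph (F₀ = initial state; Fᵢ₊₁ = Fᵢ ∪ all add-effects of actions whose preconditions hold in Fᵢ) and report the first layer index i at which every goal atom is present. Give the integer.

F0 = init (10 atoms)
F1 = F0 ∪ {at(a,b), at(a,d), at(a,e), at(a,f), at(b,b), at(d,a), at(d,b), at(d,e), at(d,f), at(e,e), at(f,a), at(f,b), at(f,d), at(f,e), holds(a), holds(b), holds(d), holds(e), holds(f), on(a,a), on(a,d), on(a,e), on(a,f), on(d,a), on(d,b), on(d,e), on(d,f), on(f,a), on(f,b), on(f,d), on(f,f)}  (41 atoms)
F2 = F1 ∪ {at(b,a), at(b,d), at(b,e), at(b,f), at(e,a), at(e,b), at(e,d), at(e,f), on(b,a), on(b,b), on(b,d), on(b,e), on(b,f), on(e,a), on(e,b), on(e,e), on(e,f)}  (58 atoms)
goal ⊆ F2  ⇒  h_max = 2

2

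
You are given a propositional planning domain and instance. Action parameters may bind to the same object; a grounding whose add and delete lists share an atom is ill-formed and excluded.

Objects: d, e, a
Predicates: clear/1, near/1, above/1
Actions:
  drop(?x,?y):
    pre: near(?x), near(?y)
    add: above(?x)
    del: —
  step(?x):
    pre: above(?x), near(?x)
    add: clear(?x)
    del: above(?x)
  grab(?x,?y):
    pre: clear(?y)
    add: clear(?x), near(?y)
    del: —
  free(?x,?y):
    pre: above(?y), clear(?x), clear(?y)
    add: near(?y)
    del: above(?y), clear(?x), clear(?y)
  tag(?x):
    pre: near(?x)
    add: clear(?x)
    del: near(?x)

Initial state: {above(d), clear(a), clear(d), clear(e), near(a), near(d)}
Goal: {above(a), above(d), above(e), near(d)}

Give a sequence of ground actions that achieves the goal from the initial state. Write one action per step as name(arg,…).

drop(a,d); grab(d,e); drop(e,d)

1. drop(a,d)  →  {above(a), above(d), clear(a), clear(d), clear(e), near(a), near(d)}
2. grab(d,e)  →  {above(a), above(d), clear(a), clear(d), clear(e), near(a), near(d), near(e)}
3. drop(e,d)  →  {above(a), above(d), above(e), clear(a), clear(d), clear(e), near(a), near(d), near(e)}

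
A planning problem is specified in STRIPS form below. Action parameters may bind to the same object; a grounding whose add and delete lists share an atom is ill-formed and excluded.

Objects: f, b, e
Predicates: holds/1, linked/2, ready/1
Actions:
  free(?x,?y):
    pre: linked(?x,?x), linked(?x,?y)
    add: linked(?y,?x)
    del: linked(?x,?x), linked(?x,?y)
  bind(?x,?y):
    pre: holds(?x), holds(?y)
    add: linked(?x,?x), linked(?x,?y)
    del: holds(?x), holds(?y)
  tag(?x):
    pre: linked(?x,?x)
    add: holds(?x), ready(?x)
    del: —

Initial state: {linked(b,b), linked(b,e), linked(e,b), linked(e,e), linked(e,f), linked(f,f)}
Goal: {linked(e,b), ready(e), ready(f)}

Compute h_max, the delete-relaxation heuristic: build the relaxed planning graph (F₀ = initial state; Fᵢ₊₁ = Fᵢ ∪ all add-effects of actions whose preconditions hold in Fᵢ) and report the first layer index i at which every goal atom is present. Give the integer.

1

F0 = init (6 atoms)
F1 = F0 ∪ {holds(b), holds(e), holds(f), linked(f,e), ready(b), ready(e), ready(f)}  (13 atoms)
goal ⊆ F1  ⇒  h_max = 1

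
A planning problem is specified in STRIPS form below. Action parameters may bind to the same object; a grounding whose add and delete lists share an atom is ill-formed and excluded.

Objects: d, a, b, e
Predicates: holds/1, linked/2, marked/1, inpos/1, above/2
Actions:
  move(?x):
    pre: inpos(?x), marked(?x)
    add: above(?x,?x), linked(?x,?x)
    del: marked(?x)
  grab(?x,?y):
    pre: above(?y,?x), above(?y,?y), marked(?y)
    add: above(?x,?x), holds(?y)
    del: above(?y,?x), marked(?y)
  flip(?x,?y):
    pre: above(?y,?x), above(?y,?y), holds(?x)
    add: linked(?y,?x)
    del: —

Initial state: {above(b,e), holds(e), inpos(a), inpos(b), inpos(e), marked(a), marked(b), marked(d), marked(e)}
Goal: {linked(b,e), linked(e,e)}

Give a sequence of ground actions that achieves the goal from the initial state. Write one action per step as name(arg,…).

1. move(b)  →  {above(b,b), above(b,e), holds(e), inpos(a), inpos(b), inpos(e), linked(b,b), marked(a), marked(d), marked(e)}
2. move(e)  →  {above(b,b), above(b,e), above(e,e), holds(e), inpos(a), inpos(b), inpos(e), linked(b,b), linked(e,e), marked(a), marked(d)}
3. flip(e,b)  →  {above(b,b), above(b,e), above(e,e), holds(e), inpos(a), inpos(b), inpos(e), linked(b,b), linked(b,e), linked(e,e), marked(a), marked(d)}

move(b); move(e); flip(e,b)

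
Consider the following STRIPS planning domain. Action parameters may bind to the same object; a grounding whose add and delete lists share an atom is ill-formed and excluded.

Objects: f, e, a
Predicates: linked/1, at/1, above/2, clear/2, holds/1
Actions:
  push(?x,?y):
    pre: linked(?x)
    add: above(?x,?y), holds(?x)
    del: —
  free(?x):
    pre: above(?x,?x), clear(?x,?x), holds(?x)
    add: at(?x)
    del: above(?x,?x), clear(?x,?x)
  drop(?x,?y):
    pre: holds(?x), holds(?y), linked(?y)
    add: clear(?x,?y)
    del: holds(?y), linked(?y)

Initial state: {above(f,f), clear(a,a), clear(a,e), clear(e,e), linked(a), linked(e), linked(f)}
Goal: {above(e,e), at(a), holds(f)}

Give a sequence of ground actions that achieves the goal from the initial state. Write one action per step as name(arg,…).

1. push(f,f)  →  {above(f,f), clear(a,a), clear(a,e), clear(e,e), holds(f), linked(a), linked(e), linked(f)}
2. push(e,e)  →  {above(e,e), above(f,f), clear(a,a), clear(a,e), clear(e,e), holds(e), holds(f), linked(a), linked(e), linked(f)}
3. push(a,a)  →  {above(a,a), above(e,e), above(f,f), clear(a,a), clear(a,e), clear(e,e), holds(a), holds(e), holds(f), linked(a), linked(e), linked(f)}
4. free(a)  →  {above(e,e), above(f,f), at(a), clear(a,e), clear(e,e), holds(a), holds(e), holds(f), linked(a), linked(e), linked(f)}

push(f,f); push(e,e); push(a,a); free(a)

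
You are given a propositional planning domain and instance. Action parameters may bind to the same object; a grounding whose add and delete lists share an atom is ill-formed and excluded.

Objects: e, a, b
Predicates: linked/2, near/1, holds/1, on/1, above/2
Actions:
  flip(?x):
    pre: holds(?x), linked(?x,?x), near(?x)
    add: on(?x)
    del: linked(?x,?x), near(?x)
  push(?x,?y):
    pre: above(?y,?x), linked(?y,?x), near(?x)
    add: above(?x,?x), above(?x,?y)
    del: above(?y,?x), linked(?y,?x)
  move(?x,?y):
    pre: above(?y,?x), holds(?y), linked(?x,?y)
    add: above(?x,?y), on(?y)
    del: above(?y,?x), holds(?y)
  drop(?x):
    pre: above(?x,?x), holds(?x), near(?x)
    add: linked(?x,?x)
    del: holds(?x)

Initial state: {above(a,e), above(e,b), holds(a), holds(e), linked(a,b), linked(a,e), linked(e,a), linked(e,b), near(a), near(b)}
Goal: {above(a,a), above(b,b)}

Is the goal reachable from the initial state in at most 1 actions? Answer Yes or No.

1. push(b,e)  →  {above(a,e), above(b,b), above(b,e), holds(a), holds(e), linked(a,b), linked(a,e), linked(e,a), near(a), near(b)}
2. move(e,a)  →  {above(b,b), above(b,e), above(e,a), holds(e), linked(a,b), linked(a,e), linked(e,a), near(a), near(b), on(a)}
3. push(a,e)  →  {above(a,a), above(a,e), above(b,b), above(b,e), holds(e), linked(a,b), linked(a,e), near(a), near(b), on(a)}
optimal plan length = 3; 3 > 1

No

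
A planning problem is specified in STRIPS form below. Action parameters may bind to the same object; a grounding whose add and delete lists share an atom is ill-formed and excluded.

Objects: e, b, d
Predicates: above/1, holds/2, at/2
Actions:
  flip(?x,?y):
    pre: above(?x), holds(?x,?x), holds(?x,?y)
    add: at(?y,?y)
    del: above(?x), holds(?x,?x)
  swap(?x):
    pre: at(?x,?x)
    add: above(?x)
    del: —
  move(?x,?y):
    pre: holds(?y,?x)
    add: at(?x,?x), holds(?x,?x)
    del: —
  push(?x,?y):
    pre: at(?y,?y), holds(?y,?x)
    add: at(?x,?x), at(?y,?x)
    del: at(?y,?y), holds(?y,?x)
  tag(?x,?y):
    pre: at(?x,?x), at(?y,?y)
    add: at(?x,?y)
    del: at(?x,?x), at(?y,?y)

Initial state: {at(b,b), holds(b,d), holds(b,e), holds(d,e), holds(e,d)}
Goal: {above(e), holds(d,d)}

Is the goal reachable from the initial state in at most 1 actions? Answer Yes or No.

1. move(e,b)  →  {at(b,b), at(e,e), holds(b,d), holds(b,e), holds(d,e), holds(e,d), holds(e,e)}
2. swap(e)  →  {above(e), at(b,b), at(e,e), holds(b,d), holds(b,e), holds(d,e), holds(e,d), holds(e,e)}
3. move(d,e)  →  {above(e), at(b,b), at(d,d), at(e,e), holds(b,d), holds(b,e), holds(d,d), holds(d,e), holds(e,d), holds(e,e)}
optimal plan length = 3; 3 > 1

No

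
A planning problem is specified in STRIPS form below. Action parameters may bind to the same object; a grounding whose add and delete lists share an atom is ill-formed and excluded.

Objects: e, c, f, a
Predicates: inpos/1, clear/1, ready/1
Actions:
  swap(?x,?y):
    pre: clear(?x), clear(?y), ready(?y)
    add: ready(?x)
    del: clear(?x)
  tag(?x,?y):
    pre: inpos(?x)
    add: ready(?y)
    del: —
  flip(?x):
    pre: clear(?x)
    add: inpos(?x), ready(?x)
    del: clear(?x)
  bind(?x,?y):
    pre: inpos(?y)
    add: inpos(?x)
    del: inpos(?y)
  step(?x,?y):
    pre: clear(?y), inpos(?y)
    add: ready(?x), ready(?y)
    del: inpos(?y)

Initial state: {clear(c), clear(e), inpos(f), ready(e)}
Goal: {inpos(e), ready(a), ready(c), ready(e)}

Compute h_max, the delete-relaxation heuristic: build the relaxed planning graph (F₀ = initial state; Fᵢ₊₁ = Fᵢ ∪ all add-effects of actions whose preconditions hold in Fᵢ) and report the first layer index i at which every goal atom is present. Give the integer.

F0 = init (4 atoms)
F1 = F0 ∪ {inpos(a), inpos(c), inpos(e), ready(a), ready(c), ready(f)}  (10 atoms)
goal ⊆ F1  ⇒  h_max = 1

1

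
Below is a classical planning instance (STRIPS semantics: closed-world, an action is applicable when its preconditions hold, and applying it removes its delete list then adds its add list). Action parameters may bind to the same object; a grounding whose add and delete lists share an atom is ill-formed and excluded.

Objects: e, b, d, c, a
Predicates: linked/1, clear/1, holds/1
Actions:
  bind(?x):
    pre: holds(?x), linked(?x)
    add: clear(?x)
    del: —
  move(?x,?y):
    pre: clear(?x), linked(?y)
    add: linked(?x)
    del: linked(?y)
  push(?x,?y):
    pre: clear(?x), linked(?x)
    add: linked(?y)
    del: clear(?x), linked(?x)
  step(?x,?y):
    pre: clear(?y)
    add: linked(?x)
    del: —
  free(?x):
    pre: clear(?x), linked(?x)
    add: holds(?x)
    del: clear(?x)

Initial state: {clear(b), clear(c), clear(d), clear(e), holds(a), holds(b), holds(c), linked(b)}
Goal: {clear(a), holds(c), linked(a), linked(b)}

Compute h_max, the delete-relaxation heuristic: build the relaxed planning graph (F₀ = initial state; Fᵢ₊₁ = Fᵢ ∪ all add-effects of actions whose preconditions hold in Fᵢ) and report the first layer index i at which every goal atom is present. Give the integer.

F0 = init (8 atoms)
F1 = F0 ∪ {linked(a), linked(c), linked(d), linked(e)}  (12 atoms)
F2 = F1 ∪ {clear(a), holds(d), holds(e)}  (15 atoms)
goal ⊆ F2  ⇒  h_max = 2

2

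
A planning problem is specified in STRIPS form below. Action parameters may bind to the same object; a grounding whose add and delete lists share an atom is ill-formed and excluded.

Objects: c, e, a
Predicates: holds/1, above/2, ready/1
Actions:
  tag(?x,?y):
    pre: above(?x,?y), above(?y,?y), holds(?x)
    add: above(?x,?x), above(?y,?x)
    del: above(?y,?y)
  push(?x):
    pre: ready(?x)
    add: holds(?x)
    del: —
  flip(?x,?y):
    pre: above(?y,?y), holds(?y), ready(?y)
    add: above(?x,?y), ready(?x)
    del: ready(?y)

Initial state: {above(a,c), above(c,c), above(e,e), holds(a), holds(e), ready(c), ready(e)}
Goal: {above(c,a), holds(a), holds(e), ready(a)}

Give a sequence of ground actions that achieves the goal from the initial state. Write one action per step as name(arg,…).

1. tag(a,c)  →  {above(a,a), above(a,c), above(c,a), above(e,e), holds(a), holds(e), ready(c), ready(e)}
2. flip(a,e)  →  {above(a,a), above(a,c), above(a,e), above(c,a), above(e,e), holds(a), holds(e), ready(a), ready(c)}

tag(a,c); flip(a,e)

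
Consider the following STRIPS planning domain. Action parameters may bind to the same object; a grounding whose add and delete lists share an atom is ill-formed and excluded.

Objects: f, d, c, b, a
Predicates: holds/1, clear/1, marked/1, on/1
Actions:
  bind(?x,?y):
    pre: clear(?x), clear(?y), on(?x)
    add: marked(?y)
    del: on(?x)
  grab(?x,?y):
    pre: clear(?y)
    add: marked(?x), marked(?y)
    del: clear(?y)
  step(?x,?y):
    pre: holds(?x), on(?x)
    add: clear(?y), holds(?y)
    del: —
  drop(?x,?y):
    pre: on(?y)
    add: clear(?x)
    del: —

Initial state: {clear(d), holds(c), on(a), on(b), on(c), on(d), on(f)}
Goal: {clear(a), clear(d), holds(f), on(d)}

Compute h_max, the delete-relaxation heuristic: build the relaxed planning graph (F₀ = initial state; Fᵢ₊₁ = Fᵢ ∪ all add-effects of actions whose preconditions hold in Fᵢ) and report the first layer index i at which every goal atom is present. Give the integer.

F0 = init (7 atoms)
F1 = F0 ∪ {clear(a), clear(b), clear(c), clear(f), holds(a), holds(b), holds(d), holds(f), marked(a), marked(b), marked(c), marked(d), marked(f)}  (20 atoms)
goal ⊆ F1  ⇒  h_max = 1

1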